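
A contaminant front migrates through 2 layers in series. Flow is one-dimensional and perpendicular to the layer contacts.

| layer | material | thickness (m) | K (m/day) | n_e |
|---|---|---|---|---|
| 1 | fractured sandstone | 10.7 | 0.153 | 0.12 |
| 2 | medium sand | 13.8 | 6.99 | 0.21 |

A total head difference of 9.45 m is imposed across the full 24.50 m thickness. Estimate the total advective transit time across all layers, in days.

31.8

With flow normal to the layers, continuity requires the same specific discharge q through every layer.
Σ(b_i/K_i) = 10.7/0.153 + 13.8/6.99 = 71.91 d.
q = Δh / Σ(b_i/K_i) = 9.45 / 71.91 = 0.1314 m/day.
In each layer the seepage velocity is v_i = q/n_i, so the layer transit time is t_i = b_i·n_i / q:
  layer 1 (fractured sandstone): t_1 = 10.7 × 0.12 / 0.1314 = 9.770 d
  layer 2 (medium sand): t_2 = 13.8 × 0.21 / 0.1314 = 22.05 d
Total t = Σ t_i = 31.82 days.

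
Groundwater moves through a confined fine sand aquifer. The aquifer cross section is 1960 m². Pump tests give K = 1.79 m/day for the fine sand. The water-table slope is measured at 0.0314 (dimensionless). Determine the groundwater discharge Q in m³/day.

110

Hydraulic gradient i = 0.0314.
Darcy's law: Q = K · A · i = 1.790 × 1960 × 0.03140 = 110.2 m³/day.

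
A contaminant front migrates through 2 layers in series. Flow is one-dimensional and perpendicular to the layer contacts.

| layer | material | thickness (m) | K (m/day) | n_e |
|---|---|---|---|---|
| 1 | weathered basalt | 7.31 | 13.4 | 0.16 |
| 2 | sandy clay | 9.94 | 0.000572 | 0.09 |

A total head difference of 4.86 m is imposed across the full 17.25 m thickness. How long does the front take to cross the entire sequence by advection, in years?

With flow normal to the layers, continuity requires the same specific discharge q through every layer.
Σ(b_i/K_i) = 7.31/13.4 + 9.94/0.000572 = 17378 d.
q = Δh / Σ(b_i/K_i) = 4.86 / 17378 = 0.0002797 m/day.
In each layer the seepage velocity is v_i = q/n_i, so the layer transit time is t_i = b_i·n_i / q:
  layer 1 (weathered basalt): t_1 = 7.31 × 0.16 / 0.0002797 = 4182 d
  layer 2 (sandy clay): t_2 = 9.94 × 0.09 / 0.0002797 = 3199 d
Total t = Σ t_i = 7381 days = 20.21 years.

20.2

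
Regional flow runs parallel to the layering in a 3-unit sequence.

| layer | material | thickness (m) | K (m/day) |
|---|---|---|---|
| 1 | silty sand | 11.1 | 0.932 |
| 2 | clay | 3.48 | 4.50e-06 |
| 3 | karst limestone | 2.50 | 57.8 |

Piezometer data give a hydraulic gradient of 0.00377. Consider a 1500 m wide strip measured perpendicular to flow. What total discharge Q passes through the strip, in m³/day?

876

Flow is parallel to layering, so each bed carries its own Darcy discharge and the transmissivities add.
Σ(K_i·b_i) = 0.932×11.1 + 4.50e-06×3.48 + 57.8×2.50 = 154.8 m²/day.
Hydraulic gradient i = 0.00377.
Q = Σ(K_i·b_i) · W · i = 154.8 × 1500 × 0.003770 = 875.6 m³/day.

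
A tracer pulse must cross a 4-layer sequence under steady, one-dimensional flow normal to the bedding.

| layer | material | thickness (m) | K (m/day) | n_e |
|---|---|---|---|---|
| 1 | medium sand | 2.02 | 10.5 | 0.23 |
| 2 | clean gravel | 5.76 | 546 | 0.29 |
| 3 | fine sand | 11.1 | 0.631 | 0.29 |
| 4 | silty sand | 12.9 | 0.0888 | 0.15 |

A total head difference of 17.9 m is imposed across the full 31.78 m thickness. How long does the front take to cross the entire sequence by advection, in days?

With flow normal to the layers, continuity requires the same specific discharge q through every layer.
Σ(b_i/K_i) = 2.02/10.5 + 5.76/546 + 11.1/0.631 + 12.9/0.0888 = 163.1 d.
q = Δh / Σ(b_i/K_i) = 17.9 / 163.1 = 0.1098 m/day.
In each layer the seepage velocity is v_i = q/n_i, so the layer transit time is t_i = b_i·n_i / q:
  layer 1 (medium sand): t_1 = 2.02 × 0.23 / 0.1098 = 4.232 d
  layer 2 (clean gravel): t_2 = 5.76 × 0.29 / 0.1098 = 15.22 d
  layer 3 (fine sand): t_3 = 11.1 × 0.29 / 0.1098 = 29.32 d
  layer 4 (silty sand): t_4 = 12.9 × 0.15 / 0.1098 = 17.63 d
Total t = Σ t_i = 66.40 days.

66.4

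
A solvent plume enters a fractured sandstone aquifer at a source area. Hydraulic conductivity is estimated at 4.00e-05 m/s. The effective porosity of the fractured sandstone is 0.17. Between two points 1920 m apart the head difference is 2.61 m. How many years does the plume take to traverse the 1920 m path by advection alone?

190

Convert K: 4.00e-05 m/s × 86400 = 3.456 m/day.
Hydraulic gradient i = Δh / L = 2.61 / 1920 = 0.001359.
Darcy flux q = K · i = 3.456 × 0.001359 = 0.004698 m/day.
Seepage velocity v = q / n_e = 0.004698 / 0.17 = 0.02764 m/day.
Travel time t = L / v = 1920 / 0.02764 = 69476 days = 190.2 years.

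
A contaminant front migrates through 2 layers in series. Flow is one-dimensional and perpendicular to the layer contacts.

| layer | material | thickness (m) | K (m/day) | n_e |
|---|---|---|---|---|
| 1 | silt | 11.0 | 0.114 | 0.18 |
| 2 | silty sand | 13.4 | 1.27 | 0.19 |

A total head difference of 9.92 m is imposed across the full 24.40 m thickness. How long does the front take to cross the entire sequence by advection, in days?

With flow normal to the layers, continuity requires the same specific discharge q through every layer.
Σ(b_i/K_i) = 11.0/0.114 + 13.4/1.27 = 107.0 d.
q = Δh / Σ(b_i/K_i) = 9.92 / 107.0 = 0.09267 m/day.
In each layer the seepage velocity is v_i = q/n_i, so the layer transit time is t_i = b_i·n_i / q:
  layer 1 (silt): t_1 = 11.0 × 0.18 / 0.09267 = 21.37 d
  layer 2 (silty sand): t_2 = 13.4 × 0.19 / 0.09267 = 27.47 d
Total t = Σ t_i = 48.84 days.

48.8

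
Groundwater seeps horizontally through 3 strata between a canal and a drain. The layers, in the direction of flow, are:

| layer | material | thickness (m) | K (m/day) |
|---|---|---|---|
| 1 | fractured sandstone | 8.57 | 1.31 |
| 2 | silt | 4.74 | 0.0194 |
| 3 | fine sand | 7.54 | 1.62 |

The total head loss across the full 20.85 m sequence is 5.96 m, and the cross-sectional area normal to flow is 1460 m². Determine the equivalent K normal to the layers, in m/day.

0.0816

Flow is perpendicular to layering, so the layers act in series and the equivalent K is the thickness-weighted harmonic mean.
Total thickness L = 8.57 + 4.74 + 7.54 = 20.85 m.
Σ(b_i/K_i) = 8.57/1.31 + 4.74/0.0194 + 7.54/1.62 = 255.5 d.
K_eq = L / Σ(b_i/K_i) = 20.85 / 255.5 = 0.08160 m/day.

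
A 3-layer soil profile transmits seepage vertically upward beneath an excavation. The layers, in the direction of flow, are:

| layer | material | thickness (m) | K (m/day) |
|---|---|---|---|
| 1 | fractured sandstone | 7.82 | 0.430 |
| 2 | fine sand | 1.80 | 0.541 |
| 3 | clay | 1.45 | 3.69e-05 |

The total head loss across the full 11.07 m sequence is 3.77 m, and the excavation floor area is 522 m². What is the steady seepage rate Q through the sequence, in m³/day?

Flow is perpendicular to layering, so the layers act in series and the equivalent K is the thickness-weighted harmonic mean.
Total thickness L = 7.82 + 1.80 + 1.45 = 11.07 m.
Σ(b_i/K_i) = 7.82/0.430 + 1.80/0.541 + 1.45/3.69e-05 = 39317 d.
K_eq = L / Σ(b_i/K_i) = 11.07 / 39317 = 0.0002816 m/day.
Q = K_eq · A · (Δh/L) = 0.0002816 × 522 × (3.77/11.07) = 0.05005 m³/day.

0.0501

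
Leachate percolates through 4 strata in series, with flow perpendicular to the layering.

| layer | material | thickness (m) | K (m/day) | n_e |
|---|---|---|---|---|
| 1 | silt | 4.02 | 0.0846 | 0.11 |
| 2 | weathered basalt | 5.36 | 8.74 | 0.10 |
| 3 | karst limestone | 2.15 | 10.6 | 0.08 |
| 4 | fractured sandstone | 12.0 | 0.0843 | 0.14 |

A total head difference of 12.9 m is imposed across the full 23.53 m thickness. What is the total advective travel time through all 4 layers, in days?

41.8

With flow normal to the layers, continuity requires the same specific discharge q through every layer.
Σ(b_i/K_i) = 4.02/0.0846 + 5.36/8.74 + 2.15/10.6 + 12.0/0.0843 = 190.7 d.
q = Δh / Σ(b_i/K_i) = 12.9 / 190.7 = 0.06765 m/day.
In each layer the seepage velocity is v_i = q/n_i, so the layer transit time is t_i = b_i·n_i / q:
  layer 1 (silt): t_1 = 4.02 × 0.11 / 0.06765 = 6.536 d
  layer 2 (weathered basalt): t_2 = 5.36 × 0.10 / 0.06765 = 7.923 d
  layer 3 (karst limestone): t_3 = 2.15 × 0.08 / 0.06765 = 2.542 d
  layer 4 (fractured sandstone): t_4 = 12.0 × 0.14 / 0.06765 = 24.83 d
Total t = Σ t_i = 41.83 days.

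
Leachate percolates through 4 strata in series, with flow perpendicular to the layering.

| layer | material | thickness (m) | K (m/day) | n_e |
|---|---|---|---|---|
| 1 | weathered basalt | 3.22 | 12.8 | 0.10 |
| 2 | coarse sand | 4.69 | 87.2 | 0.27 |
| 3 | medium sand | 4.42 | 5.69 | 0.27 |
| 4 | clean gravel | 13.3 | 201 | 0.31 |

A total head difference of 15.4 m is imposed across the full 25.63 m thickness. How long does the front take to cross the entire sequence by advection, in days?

0.515

With flow normal to the layers, continuity requires the same specific discharge q through every layer.
Σ(b_i/K_i) = 3.22/12.8 + 4.69/87.2 + 4.42/5.69 + 13.3/201 = 1.148 d.
q = Δh / Σ(b_i/K_i) = 15.4 / 1.148 = 13.41 m/day.
In each layer the seepage velocity is v_i = q/n_i, so the layer transit time is t_i = b_i·n_i / q:
  layer 1 (weathered basalt): t_1 = 3.22 × 0.10 / 13.41 = 0.02401 d
  layer 2 (coarse sand): t_2 = 4.69 × 0.27 / 13.41 = 0.09442 d
  layer 3 (medium sand): t_3 = 4.42 × 0.27 / 13.41 = 0.08899 d
  layer 4 (clean gravel): t_4 = 13.3 × 0.31 / 13.41 = 0.3074 d
Total t = Σ t_i = 0.5149 days.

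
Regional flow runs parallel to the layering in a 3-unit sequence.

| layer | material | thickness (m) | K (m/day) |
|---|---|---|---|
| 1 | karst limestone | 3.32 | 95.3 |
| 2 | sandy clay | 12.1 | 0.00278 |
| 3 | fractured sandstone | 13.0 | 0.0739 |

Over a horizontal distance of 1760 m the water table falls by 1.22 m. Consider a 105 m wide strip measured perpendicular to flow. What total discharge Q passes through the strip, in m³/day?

23.1

Flow is parallel to layering, so each bed carries its own Darcy discharge and the transmissivities add.
Σ(K_i·b_i) = 95.3×3.32 + 0.00278×12.1 + 0.0739×13.0 = 317.4 m²/day.
Hydraulic gradient i = Δh / L = 1.22 / 1760 = 0.0006932.
Q = Σ(K_i·b_i) · W · i = 317.4 × 105 × 0.0006932 = 23.10 m³/day.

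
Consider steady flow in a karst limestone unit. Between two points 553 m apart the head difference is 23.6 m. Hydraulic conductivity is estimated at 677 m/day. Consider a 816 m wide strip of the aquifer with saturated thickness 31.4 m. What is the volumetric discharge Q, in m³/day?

Cross-sectional area A = 816 × 31.4 = 25622 m².
Hydraulic gradient i = Δh / L = 23.6 / 553 = 0.04268.
Darcy's law: Q = K · A · i = 677.0 × 25622 × 0.04268 = 7.403e+05 m³/day.

740000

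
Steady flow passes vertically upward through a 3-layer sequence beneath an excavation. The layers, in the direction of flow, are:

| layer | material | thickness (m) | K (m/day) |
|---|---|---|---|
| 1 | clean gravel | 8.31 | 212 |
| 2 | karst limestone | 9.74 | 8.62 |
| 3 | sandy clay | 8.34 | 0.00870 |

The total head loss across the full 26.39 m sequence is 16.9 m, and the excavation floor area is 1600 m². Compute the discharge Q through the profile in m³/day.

Flow is perpendicular to layering, so the layers act in series and the equivalent K is the thickness-weighted harmonic mean.
Total thickness L = 8.31 + 9.74 + 8.34 = 26.39 m.
Σ(b_i/K_i) = 8.31/212 + 9.74/8.62 + 8.34/0.00870 = 959.8 d.
K_eq = L / Σ(b_i/K_i) = 26.39 / 959.8 = 0.02750 m/day.
Q = K_eq · A · (Δh/L) = 0.02750 × 1600 × (16.9/26.39) = 28.17 m³/day.

28.2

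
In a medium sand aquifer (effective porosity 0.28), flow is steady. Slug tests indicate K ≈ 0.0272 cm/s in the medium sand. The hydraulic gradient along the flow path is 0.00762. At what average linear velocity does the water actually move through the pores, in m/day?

0.640

Convert K: 0.0272 cm/s × 864 = 23.50 m/day.
Hydraulic gradient i = 0.00762.
Darcy flux q = K · i = 23.50 × 0.007620 = 0.1791 m/day.
Seepage velocity v = q / n_e = 0.1791 / 0.28 = 0.6396 m/day.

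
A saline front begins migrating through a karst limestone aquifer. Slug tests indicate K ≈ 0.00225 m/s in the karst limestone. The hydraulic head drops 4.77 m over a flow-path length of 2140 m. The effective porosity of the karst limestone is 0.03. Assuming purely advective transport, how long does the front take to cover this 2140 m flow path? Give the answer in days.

148

Convert K: 0.00225 m/s × 86400 = 194.4 m/day.
Hydraulic gradient i = Δh / L = 4.77 / 2140 = 0.002229.
Darcy flux q = K · i = 194.4 × 0.002229 = 0.4333 m/day.
Seepage velocity v = q / n_e = 0.4333 / 0.03 = 14.44 m/day.
Travel time t = L / v = 2140 / 14.44 = 148.2 days.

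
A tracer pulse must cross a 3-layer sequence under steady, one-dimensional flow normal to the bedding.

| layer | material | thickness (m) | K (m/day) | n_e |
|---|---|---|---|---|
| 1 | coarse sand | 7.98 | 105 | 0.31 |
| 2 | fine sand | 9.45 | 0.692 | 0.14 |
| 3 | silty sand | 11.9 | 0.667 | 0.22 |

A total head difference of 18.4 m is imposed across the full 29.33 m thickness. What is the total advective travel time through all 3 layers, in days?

11.0

With flow normal to the layers, continuity requires the same specific discharge q through every layer.
Σ(b_i/K_i) = 7.98/105 + 9.45/0.692 + 11.9/0.667 = 31.57 d.
q = Δh / Σ(b_i/K_i) = 18.4 / 31.57 = 0.5828 m/day.
In each layer the seepage velocity is v_i = q/n_i, so the layer transit time is t_i = b_i·n_i / q:
  layer 1 (coarse sand): t_1 = 7.98 × 0.31 / 0.5828 = 4.245 d
  layer 2 (fine sand): t_2 = 9.45 × 0.14 / 0.5828 = 2.270 d
  layer 3 (silty sand): t_3 = 11.9 × 0.22 / 0.5828 = 4.492 d
Total t = Σ t_i = 11.01 days.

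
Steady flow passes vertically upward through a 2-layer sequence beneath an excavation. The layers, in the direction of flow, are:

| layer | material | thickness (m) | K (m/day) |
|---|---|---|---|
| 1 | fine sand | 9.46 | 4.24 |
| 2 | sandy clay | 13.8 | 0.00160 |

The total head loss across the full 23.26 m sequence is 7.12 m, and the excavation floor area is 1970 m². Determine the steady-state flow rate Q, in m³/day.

1.63

Flow is perpendicular to layering, so the layers act in series and the equivalent K is the thickness-weighted harmonic mean.
Total thickness L = 9.46 + 13.8 = 23.26 m.
Σ(b_i/K_i) = 9.46/4.24 + 13.8/0.00160 = 8627 d.
K_eq = L / Σ(b_i/K_i) = 23.26 / 8627 = 0.002696 m/day.
Q = K_eq · A · (Δh/L) = 0.002696 × 1970 × (7.12/23.26) = 1.626 m³/day.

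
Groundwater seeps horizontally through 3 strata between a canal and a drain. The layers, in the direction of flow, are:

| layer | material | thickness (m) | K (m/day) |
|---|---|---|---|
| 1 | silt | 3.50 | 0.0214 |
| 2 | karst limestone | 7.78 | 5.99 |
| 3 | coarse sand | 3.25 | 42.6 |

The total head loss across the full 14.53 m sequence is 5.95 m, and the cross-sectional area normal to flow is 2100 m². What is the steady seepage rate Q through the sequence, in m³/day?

75.8

Flow is perpendicular to layering, so the layers act in series and the equivalent K is the thickness-weighted harmonic mean.
Total thickness L = 3.50 + 7.78 + 3.25 = 14.53 m.
Σ(b_i/K_i) = 3.50/0.0214 + 7.78/5.99 + 3.25/42.6 = 164.9 d.
K_eq = L / Σ(b_i/K_i) = 14.53 / 164.9 = 0.08810 m/day.
Q = K_eq · A · (Δh/L) = 0.08810 × 2100 × (5.95/14.53) = 75.76 m³/day.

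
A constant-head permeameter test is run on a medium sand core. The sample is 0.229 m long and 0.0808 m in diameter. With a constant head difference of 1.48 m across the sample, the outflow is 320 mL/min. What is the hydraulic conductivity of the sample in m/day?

13.9

Cross-sectional area A = π·(d/2)² = π × (0.0808/2)² = 0.005128 m².
Convert discharge: 320 mL/min = 5.333e-06 m³/s.
Darcy's law rearranged: K = Q·L / (A·Δh) = 5.333e-06 × 0.229 / (0.005128 × 1.48) = 0.0001609 m/s = 13.91 m/day.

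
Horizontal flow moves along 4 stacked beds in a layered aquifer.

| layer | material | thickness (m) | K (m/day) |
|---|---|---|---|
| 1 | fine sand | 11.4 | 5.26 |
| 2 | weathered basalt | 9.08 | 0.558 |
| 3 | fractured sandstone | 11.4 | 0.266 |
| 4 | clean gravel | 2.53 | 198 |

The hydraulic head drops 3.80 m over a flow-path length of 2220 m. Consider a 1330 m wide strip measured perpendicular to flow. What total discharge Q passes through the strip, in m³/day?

Flow is parallel to layering, so each bed carries its own Darcy discharge and the transmissivities add.
Σ(K_i·b_i) = 5.26×11.4 + 0.558×9.08 + 0.266×11.4 + 198×2.53 = 569.0 m²/day.
Hydraulic gradient i = Δh / L = 3.80 / 2220 = 0.001712.
Q = Σ(K_i·b_i) · W · i = 569.0 × 1330 × 0.001712 = 1295 m³/day.

1300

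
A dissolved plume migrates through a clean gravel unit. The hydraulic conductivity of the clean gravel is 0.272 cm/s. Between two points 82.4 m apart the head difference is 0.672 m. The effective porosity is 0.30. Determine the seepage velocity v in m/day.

6.39

Convert K: 0.272 cm/s × 864 = 235.0 m/day.
Hydraulic gradient i = Δh / L = 0.672 / 82.4 = 0.008155.
Darcy flux q = K · i = 235.0 × 0.008155 = 1.917 m/day.
Seepage velocity v = q / n_e = 1.917 / 0.30 = 6.389 m/day.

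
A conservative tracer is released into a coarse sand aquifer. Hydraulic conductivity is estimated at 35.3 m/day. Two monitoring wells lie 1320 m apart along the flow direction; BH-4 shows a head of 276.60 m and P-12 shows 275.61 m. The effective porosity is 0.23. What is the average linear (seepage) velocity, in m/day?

Hydraulic gradient i = (276.60 − 275.61) / 1320 = 0.99 / 1320 = 0.0007500.
Darcy flux q = K · i = 35.30 × 0.0007500 = 0.02647 m/day.
Seepage velocity v = q / n_e = 0.02647 / 0.23 = 0.1151 m/day.

0.115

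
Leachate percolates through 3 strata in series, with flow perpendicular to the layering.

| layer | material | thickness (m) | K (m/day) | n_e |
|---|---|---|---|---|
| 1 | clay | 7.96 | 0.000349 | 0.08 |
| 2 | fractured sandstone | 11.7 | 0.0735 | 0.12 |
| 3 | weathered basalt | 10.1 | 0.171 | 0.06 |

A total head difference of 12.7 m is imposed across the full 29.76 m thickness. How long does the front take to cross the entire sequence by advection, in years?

With flow normal to the layers, continuity requires the same specific discharge q through every layer.
Σ(b_i/K_i) = 7.96/0.000349 + 11.7/0.0735 + 10.1/0.171 = 23026 d.
q = Δh / Σ(b_i/K_i) = 12.7 / 23026 = 0.0005515 m/day.
In each layer the seepage velocity is v_i = q/n_i, so the layer transit time is t_i = b_i·n_i / q:
  layer 1 (clay): t_1 = 7.96 × 0.08 / 0.0005515 = 1155 d
  layer 2 (fractured sandstone): t_2 = 11.7 × 0.12 / 0.0005515 = 2546 d
  layer 3 (weathered basalt): t_3 = 10.1 × 0.06 / 0.0005515 = 1099 d
Total t = Σ t_i = 4799 days = 13.14 years.

13.1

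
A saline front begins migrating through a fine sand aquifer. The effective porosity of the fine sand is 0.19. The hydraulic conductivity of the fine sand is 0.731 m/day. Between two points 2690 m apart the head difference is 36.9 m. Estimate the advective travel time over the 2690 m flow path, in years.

Hydraulic gradient i = Δh / L = 36.9 / 2690 = 0.01372.
Darcy flux q = K · i = 0.7310 × 0.01372 = 0.01003 m/day.
Seepage velocity v = q / n_e = 0.01003 / 0.19 = 0.05278 m/day.
Travel time t = L / v = 2690 / 0.05278 = 50970 days = 139.5 years.

140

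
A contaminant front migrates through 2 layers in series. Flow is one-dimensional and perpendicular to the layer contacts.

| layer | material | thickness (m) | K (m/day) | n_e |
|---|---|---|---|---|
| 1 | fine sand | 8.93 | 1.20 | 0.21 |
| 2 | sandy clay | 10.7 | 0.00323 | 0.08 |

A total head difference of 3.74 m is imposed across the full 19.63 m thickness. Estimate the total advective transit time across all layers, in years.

With flow normal to the layers, continuity requires the same specific discharge q through every layer.
Σ(b_i/K_i) = 8.93/1.20 + 10.7/0.00323 = 3320 d.
q = Δh / Σ(b_i/K_i) = 3.74 / 3320 = 0.001126 m/day.
In each layer the seepage velocity is v_i = q/n_i, so the layer transit time is t_i = b_i·n_i / q:
  layer 1 (fine sand): t_1 = 8.93 × 0.21 / 0.001126 = 1665 d
  layer 2 (sandy clay): t_2 = 10.7 × 0.08 / 0.001126 = 759.9 d
Total t = Σ t_i = 2425 days = 6.638 years.

6.64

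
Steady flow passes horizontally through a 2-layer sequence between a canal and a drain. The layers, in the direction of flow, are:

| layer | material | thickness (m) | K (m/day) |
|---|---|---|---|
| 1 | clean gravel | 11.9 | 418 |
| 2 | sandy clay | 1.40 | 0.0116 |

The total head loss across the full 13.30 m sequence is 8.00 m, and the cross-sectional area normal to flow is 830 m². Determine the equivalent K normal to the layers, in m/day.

Flow is perpendicular to layering, so the layers act in series and the equivalent K is the thickness-weighted harmonic mean.
Total thickness L = 11.9 + 1.40 = 13.30 m.
Σ(b_i/K_i) = 11.9/418 + 1.40/0.0116 = 120.7 d.
K_eq = L / Σ(b_i/K_i) = 13.30 / 120.7 = 0.1102 m/day.

0.110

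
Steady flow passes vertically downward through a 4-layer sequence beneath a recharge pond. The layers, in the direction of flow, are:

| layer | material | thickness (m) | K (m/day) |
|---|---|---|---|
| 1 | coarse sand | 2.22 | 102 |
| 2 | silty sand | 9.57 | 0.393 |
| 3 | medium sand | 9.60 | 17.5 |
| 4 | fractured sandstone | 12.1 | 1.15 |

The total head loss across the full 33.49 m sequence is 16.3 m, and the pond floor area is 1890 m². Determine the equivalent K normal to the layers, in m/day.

Flow is perpendicular to layering, so the layers act in series and the equivalent K is the thickness-weighted harmonic mean.
Total thickness L = 2.22 + 9.57 + 9.60 + 12.1 = 33.49 m.
Σ(b_i/K_i) = 2.22/102 + 9.57/0.393 + 9.60/17.5 + 12.1/1.15 = 35.44 d.
K_eq = L / Σ(b_i/K_i) = 33.49 / 35.44 = 0.9449 m/day.

0.945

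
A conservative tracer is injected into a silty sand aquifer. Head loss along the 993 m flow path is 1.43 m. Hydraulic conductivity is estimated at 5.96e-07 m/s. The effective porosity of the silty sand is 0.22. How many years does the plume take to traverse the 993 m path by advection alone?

8070

Convert K: 5.96e-07 m/s × 86400 = 0.05149 m/day.
Hydraulic gradient i = Δh / L = 1.43 / 993 = 0.001440.
Darcy flux q = K · i = 0.05149 × 0.001440 = 7.416e-05 m/day.
Seepage velocity v = q / n_e = 7.416e-05 / 0.22 = 0.0003371 m/day.
Travel time t = L / v = 993 / 0.0003371 = 2.946e+06 days = 8066 years.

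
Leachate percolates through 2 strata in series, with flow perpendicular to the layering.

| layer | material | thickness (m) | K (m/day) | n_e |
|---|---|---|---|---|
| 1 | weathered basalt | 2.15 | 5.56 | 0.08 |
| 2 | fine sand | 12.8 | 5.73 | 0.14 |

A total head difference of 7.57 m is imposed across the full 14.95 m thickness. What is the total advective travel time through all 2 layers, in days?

0.680

With flow normal to the layers, continuity requires the same specific discharge q through every layer.
Σ(b_i/K_i) = 2.15/5.56 + 12.8/5.73 = 2.621 d.
q = Δh / Σ(b_i/K_i) = 7.57 / 2.621 = 2.889 m/day.
In each layer the seepage velocity is v_i = q/n_i, so the layer transit time is t_i = b_i·n_i / q:
  layer 1 (weathered basalt): t_1 = 2.15 × 0.08 / 2.889 = 0.05954 d
  layer 2 (fine sand): t_2 = 12.8 × 0.14 / 2.889 = 0.6203 d
Total t = Σ t_i = 0.6799 days.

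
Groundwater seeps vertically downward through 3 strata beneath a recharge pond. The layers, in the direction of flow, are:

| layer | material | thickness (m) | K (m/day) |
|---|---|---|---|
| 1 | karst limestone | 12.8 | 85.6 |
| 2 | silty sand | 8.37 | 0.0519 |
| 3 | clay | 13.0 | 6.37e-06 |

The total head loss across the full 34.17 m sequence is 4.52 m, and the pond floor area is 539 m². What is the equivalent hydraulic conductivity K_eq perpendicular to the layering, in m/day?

1.67e-05

Flow is perpendicular to layering, so the layers act in series and the equivalent K is the thickness-weighted harmonic mean.
Total thickness L = 12.8 + 8.37 + 13.0 = 34.17 m.
Σ(b_i/K_i) = 12.8/85.6 + 8.37/0.0519 + 13.0/6.37e-06 = 2.041e+06 d.
K_eq = L / Σ(b_i/K_i) = 34.17 / 2.041e+06 = 1.674e-05 m/day.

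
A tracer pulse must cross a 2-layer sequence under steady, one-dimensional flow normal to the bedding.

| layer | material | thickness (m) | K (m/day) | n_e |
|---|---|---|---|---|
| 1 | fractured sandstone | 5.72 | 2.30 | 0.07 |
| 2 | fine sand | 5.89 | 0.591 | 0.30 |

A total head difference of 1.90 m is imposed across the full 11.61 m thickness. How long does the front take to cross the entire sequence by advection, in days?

14.2

With flow normal to the layers, continuity requires the same specific discharge q through every layer.
Σ(b_i/K_i) = 5.72/2.30 + 5.89/0.591 = 12.45 d.
q = Δh / Σ(b_i/K_i) = 1.90 / 12.45 = 0.1526 m/day.
In each layer the seepage velocity is v_i = q/n_i, so the layer transit time is t_i = b_i·n_i / q:
  layer 1 (fractured sandstone): t_1 = 5.72 × 0.07 / 0.1526 = 2.624 d
  layer 2 (fine sand): t_2 = 5.89 × 0.30 / 0.1526 = 11.58 d
Total t = Σ t_i = 14.21 days.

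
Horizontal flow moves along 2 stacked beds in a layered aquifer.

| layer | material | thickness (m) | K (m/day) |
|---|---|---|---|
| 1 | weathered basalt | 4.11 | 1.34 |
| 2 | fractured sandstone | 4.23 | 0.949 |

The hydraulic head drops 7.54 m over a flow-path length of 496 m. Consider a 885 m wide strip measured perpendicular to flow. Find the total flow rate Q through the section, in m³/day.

128

Flow is parallel to layering, so each bed carries its own Darcy discharge and the transmissivities add.
Σ(K_i·b_i) = 1.34×4.11 + 0.949×4.23 = 9.522 m²/day.
Hydraulic gradient i = Δh / L = 7.54 / 496 = 0.01520.
Q = Σ(K_i·b_i) · W · i = 9.522 × 885 × 0.01520 = 128.1 m³/day.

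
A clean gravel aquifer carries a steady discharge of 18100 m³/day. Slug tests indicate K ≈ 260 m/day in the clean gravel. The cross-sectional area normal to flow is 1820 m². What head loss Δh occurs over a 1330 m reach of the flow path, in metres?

From Q = K·A·i, i = Q / (K·A) = 18100 / (260.0 × 1820) = 0.03825.
Head loss Δh = i · L = 0.03825 × 1330 = 50.87 m.

50.9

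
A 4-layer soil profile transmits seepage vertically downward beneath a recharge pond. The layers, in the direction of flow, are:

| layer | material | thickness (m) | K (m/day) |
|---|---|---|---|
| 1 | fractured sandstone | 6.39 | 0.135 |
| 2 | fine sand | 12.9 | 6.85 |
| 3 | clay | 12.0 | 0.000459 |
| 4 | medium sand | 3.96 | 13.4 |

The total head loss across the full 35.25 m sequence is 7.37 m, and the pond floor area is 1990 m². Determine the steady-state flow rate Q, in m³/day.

Flow is perpendicular to layering, so the layers act in series and the equivalent K is the thickness-weighted harmonic mean.
Total thickness L = 6.39 + 12.9 + 12.0 + 3.96 = 35.25 m.
Σ(b_i/K_i) = 6.39/0.135 + 12.9/6.85 + 12.0/0.000459 + 3.96/13.4 = 26193 d.
K_eq = L / Σ(b_i/K_i) = 35.25 / 26193 = 0.001346 m/day.
Q = K_eq · A · (Δh/L) = 0.001346 × 1990 × (7.37/35.25) = 0.5599 m³/day.

0.560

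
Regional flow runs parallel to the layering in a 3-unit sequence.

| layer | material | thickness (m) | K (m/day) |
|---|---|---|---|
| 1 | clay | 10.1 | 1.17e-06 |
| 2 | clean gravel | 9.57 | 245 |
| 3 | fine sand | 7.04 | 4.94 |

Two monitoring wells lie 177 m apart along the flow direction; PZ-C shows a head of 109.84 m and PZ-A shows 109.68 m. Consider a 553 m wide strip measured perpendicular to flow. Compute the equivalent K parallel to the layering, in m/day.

Flow is parallel to layering, so each bed carries its own Darcy discharge and the transmissivities add.
Σ(K_i·b_i) = 1.17e-06×10.1 + 245×9.57 + 4.94×7.04 = 2379 m²/day.
Total thickness b = 26.71 m, so K_eq = Σ(K_i·b_i)/b = 89.08 m/day.

89.1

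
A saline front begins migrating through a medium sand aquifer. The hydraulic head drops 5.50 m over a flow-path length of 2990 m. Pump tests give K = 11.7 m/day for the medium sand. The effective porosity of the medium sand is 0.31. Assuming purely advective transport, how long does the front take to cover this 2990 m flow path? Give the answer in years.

Hydraulic gradient i = Δh / L = 5.50 / 2990 = 0.001839.
Darcy flux q = K · i = 11.70 × 0.001839 = 0.02152 m/day.
Seepage velocity v = q / n_e = 0.02152 / 0.31 = 0.06942 m/day.
Travel time t = L / v = 2990 / 0.06942 = 43068 days = 117.9 years.

118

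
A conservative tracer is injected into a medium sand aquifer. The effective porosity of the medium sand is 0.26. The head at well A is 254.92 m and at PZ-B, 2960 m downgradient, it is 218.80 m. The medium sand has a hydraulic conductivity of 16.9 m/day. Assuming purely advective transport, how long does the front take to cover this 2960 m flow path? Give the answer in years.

Hydraulic gradient i = (254.92 − 218.80) / 2960 = 36.12 / 2960 = 0.01220.
Darcy flux q = K · i = 16.90 × 0.01220 = 0.2062 m/day.
Seepage velocity v = q / n_e = 0.2062 / 0.26 = 0.7932 m/day.
Travel time t = L / v = 2960 / 0.7932 = 3732 days = 10.22 years.

10.2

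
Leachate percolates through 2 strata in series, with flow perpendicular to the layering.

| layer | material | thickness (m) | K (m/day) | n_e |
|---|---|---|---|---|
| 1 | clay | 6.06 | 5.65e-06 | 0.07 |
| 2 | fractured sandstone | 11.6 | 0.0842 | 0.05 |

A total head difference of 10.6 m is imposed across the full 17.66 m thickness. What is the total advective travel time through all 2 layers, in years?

With flow normal to the layers, continuity requires the same specific discharge q through every layer.
Σ(b_i/K_i) = 6.06/5.65e-06 + 11.6/0.0842 = 1.073e+06 d.
q = Δh / Σ(b_i/K_i) = 10.6 / 1.073e+06 = 9.882e-06 m/day.
In each layer the seepage velocity is v_i = q/n_i, so the layer transit time is t_i = b_i·n_i / q:
  layer 1 (clay): t_1 = 6.06 × 0.07 / 9.882e-06 = 42928 d
  layer 2 (fractured sandstone): t_2 = 11.6 × 0.05 / 9.882e-06 = 58695 d
Total t = Σ t_i = 1.016e+05 days = 278.2 years.

278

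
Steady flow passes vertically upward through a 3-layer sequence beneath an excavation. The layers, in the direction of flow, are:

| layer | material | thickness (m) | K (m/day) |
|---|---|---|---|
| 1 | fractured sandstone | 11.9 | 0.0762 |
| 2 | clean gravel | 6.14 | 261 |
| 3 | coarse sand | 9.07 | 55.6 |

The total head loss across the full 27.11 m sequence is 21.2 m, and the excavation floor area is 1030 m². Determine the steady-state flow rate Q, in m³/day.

Flow is perpendicular to layering, so the layers act in series and the equivalent K is the thickness-weighted harmonic mean.
Total thickness L = 11.9 + 6.14 + 9.07 = 27.11 m.
Σ(b_i/K_i) = 11.9/0.0762 + 6.14/261 + 9.07/55.6 = 156.4 d.
K_eq = L / Σ(b_i/K_i) = 27.11 / 156.4 = 0.1734 m/day.
Q = K_eq · A · (Δh/L) = 0.1734 × 1030 × (21.2/27.11) = 139.7 m³/day.

140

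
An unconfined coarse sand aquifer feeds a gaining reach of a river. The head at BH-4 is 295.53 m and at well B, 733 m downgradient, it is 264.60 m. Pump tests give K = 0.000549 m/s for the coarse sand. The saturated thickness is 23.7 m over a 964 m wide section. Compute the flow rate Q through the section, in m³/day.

45700

Convert K: 0.000549 m/s × 86400 = 47.43 m/day.
Cross-sectional area A = 964 × 23.7 = 22847 m².
Hydraulic gradient i = (295.53 − 264.60) / 733 = 30.93 / 733 = 0.04220.
Darcy's law: Q = K · A · i = 47.43 × 22847 × 0.04220 = 45729 m³/day.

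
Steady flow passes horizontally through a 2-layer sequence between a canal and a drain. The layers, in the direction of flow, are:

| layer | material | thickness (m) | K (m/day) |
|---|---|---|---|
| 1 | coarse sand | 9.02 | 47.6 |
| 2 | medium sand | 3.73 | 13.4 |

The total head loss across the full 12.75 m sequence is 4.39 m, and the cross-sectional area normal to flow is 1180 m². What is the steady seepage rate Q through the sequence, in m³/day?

11100

Flow is perpendicular to layering, so the layers act in series and the equivalent K is the thickness-weighted harmonic mean.
Total thickness L = 9.02 + 3.73 = 12.75 m.
Σ(b_i/K_i) = 9.02/47.6 + 3.73/13.4 = 0.4679 d.
K_eq = L / Σ(b_i/K_i) = 12.75 / 0.4679 = 27.25 m/day.
Q = K_eq · A · (Δh/L) = 27.25 × 1180 × (4.39/12.75) = 11072 m³/day.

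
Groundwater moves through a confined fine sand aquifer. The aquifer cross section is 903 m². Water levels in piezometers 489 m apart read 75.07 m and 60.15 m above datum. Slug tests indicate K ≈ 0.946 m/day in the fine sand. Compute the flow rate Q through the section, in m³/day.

26.1

Hydraulic gradient i = (75.07 − 60.15) / 489 = 14.92 / 489 = 0.03051.
Darcy's law: Q = K · A · i = 0.9460 × 903.0 × 0.03051 = 26.06 m³/day.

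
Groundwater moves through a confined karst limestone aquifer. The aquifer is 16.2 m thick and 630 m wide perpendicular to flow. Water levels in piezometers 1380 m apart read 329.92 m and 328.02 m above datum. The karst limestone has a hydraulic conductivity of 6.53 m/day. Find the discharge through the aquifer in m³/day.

Cross-sectional area A = 630 × 16.2 = 10206 m².
Hydraulic gradient i = (329.92 − 328.02) / 1380 = 1.9 / 1380 = 0.001377.
Darcy's law: Q = K · A · i = 6.530 × 10206 × 0.001377 = 91.76 m³/day.

91.8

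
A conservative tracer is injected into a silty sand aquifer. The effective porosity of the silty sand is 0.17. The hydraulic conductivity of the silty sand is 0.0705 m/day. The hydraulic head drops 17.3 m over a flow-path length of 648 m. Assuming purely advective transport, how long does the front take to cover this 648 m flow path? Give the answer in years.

Hydraulic gradient i = Δh / L = 17.3 / 648 = 0.02670.
Darcy flux q = K · i = 0.07050 × 0.02670 = 0.001882 m/day.
Seepage velocity v = q / n_e = 0.001882 / 0.17 = 0.01107 m/day.
Travel time t = L / v = 648 / 0.01107 = 58528 days = 160.2 years.

160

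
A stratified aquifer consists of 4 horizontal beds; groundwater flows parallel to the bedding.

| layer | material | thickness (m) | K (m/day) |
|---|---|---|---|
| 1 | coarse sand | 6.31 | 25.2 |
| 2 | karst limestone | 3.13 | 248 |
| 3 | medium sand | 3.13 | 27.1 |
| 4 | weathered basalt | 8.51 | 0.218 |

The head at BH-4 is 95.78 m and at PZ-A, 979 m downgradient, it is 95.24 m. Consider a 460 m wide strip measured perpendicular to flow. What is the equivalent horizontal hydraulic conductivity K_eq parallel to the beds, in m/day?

Flow is parallel to layering, so each bed carries its own Darcy discharge and the transmissivities add.
Σ(K_i·b_i) = 25.2×6.31 + 248×3.13 + 27.1×3.13 + 0.218×8.51 = 1022 m²/day.
Total thickness b = 21.08 m, so K_eq = Σ(K_i·b_i)/b = 48.48 m/day.

48.5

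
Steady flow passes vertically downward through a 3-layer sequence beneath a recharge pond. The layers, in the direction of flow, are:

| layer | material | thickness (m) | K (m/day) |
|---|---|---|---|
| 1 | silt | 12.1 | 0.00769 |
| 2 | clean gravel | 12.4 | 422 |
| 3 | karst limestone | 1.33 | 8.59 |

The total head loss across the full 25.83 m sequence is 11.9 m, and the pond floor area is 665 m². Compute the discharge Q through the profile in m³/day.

Flow is perpendicular to layering, so the layers act in series and the equivalent K is the thickness-weighted harmonic mean.
Total thickness L = 12.1 + 12.4 + 1.33 = 25.83 m.
Σ(b_i/K_i) = 12.1/0.00769 + 12.4/422 + 1.33/8.59 = 1574 d.
K_eq = L / Σ(b_i/K_i) = 25.83 / 1574 = 0.01641 m/day.
Q = K_eq · A · (Δh/L) = 0.01641 × 665 × (11.9/25.83) = 5.029 m³/day.

5.03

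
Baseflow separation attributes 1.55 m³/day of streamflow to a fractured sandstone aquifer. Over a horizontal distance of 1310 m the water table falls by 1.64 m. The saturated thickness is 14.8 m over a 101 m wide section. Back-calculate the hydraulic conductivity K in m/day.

0.828

Cross-sectional area A = 101 × 14.8 = 1495 m².
Hydraulic gradient i = Δh / L = 1.64 / 1310 = 0.001252.
From Q = K·A·i, K = Q / (A·i) = 1.55 / (1495 × 0.001252) = 0.8283 m/day.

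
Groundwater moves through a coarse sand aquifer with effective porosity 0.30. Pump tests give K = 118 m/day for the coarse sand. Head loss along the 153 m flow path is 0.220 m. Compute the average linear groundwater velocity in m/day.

0.566

Hydraulic gradient i = Δh / L = 0.220 / 153 = 0.001438.
Darcy flux q = K · i = 118.0 × 0.001438 = 0.1697 m/day.
Seepage velocity v = q / n_e = 0.1697 / 0.30 = 0.5656 m/day.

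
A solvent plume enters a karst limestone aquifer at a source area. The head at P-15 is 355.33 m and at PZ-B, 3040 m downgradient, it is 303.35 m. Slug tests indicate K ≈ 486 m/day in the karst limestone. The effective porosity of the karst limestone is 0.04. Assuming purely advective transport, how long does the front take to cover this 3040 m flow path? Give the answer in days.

14.6

Hydraulic gradient i = (355.33 − 303.35) / 3040 = 51.98 / 3040 = 0.01710.
Darcy flux q = K · i = 486.0 × 0.01710 = 8.310 m/day.
Seepage velocity v = q / n_e = 8.310 / 0.04 = 207.7 m/day.
Travel time t = L / v = 3040 / 207.7 = 14.63 days.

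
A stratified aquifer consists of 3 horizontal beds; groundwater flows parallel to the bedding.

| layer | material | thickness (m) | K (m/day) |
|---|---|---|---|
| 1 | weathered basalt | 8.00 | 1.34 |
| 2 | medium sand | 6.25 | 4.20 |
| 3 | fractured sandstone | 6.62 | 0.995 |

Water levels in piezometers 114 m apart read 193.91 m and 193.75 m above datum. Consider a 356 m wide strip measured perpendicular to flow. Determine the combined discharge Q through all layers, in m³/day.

21.8

Flow is parallel to layering, so each bed carries its own Darcy discharge and the transmissivities add.
Σ(K_i·b_i) = 1.34×8.00 + 4.20×6.25 + 0.995×6.62 = 43.56 m²/day.
Hydraulic gradient i = (193.91 − 193.75) / 114 = 0.16 / 114 = 0.001404.
Q = Σ(K_i·b_i) · W · i = 43.56 × 356 × 0.001404 = 21.76 m³/day.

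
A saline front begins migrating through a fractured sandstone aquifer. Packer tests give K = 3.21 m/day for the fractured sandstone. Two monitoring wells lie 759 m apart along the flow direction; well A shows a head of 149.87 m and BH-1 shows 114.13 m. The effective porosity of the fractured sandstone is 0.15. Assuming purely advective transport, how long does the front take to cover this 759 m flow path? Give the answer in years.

Hydraulic gradient i = (149.87 − 114.13) / 759 = 35.74 / 759 = 0.04709.
Darcy flux q = K · i = 3.210 × 0.04709 = 0.1512 m/day.
Seepage velocity v = q / n_e = 0.1512 / 0.15 = 1.008 m/day.
Travel time t = L / v = 759 / 1.008 = 753.2 days = 2.062 years.

2.06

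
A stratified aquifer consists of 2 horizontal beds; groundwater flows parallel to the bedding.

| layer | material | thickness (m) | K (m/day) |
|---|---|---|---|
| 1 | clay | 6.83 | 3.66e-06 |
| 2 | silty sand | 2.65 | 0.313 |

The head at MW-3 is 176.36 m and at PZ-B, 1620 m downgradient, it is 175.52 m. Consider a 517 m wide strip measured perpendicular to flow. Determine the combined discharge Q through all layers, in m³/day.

0.222

Flow is parallel to layering, so each bed carries its own Darcy discharge and the transmissivities add.
Σ(K_i·b_i) = 3.66e-06×6.83 + 0.313×2.65 = 0.8295 m²/day.
Hydraulic gradient i = (176.36 − 175.52) / 1620 = 0.84 / 1620 = 0.0005185.
Q = Σ(K_i·b_i) · W · i = 0.8295 × 517 × 0.0005185 = 0.2224 m³/day.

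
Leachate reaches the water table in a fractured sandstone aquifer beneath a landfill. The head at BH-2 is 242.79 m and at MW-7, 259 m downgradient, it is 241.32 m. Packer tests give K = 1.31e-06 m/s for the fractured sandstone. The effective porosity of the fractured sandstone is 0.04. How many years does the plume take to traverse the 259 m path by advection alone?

Convert K: 1.31e-06 m/s × 86400 = 0.1132 m/day.
Hydraulic gradient i = (242.79 − 241.32) / 259 = 1.47 / 259 = 0.005676.
Darcy flux q = K · i = 0.1132 × 0.005676 = 0.0006424 m/day.
Seepage velocity v = q / n_e = 0.0006424 / 0.04 = 0.01606 m/day.
Travel time t = L / v = 259 / 0.01606 = 16127 days = 44.15 years.

44.2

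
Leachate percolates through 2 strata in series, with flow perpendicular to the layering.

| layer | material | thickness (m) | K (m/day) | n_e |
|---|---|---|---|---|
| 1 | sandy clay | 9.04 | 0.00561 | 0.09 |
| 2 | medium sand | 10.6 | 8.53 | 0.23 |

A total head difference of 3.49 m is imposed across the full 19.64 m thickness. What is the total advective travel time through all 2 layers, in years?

With flow normal to the layers, continuity requires the same specific discharge q through every layer.
Σ(b_i/K_i) = 9.04/0.00561 + 10.6/8.53 = 1613 d.
q = Δh / Σ(b_i/K_i) = 3.49 / 1613 = 0.002164 m/day.
In each layer the seepage velocity is v_i = q/n_i, so the layer transit time is t_i = b_i·n_i / q:
  layer 1 (sandy clay): t_1 = 9.04 × 0.09 / 0.002164 = 375.9 d
  layer 2 (medium sand): t_2 = 10.6 × 0.23 / 0.002164 = 1127 d
Total t = Σ t_i = 1502 days = 4.114 years.

4.11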